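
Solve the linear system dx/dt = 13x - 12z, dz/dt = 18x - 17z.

Coefficient matrix A = [[13, -12], [18, -17]].
Characteristic polynomial det(A - λI) = λ^2 + 4λ - 5 = 0.
Eigenvalues λ = -5, 1.
For λ=-5: (A-λI) row 1 is [18, -12], so an eigenvector is (-2, -3).
For λ=1: (A-λI) row 1 is [12, -12], so an eigenvector is (1, 1).
General solution: c_1e^(-5t)(-2,-3) + c_2e^(t)(1,1).

x(t) = -2c_1e^(-5t) + c_2e^(t), z(t) = -3c_1e^(-5t) + c_2e^(t)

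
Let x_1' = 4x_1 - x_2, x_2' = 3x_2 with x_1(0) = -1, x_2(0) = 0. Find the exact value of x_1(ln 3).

-81

A = [[4,-1],[0,3]]; eigenvalues λ = 3, 4.
Eigenvectors: (1,1) for λ=3, (-1,0) for λ=4.
From the initial condition, c_1 = 0, c_2 = 1.
x_1(ln 3) = (0)(3^3)(1) + (1)(3^4)(-1) = -81.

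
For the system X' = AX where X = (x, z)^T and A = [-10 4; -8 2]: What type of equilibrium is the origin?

stable node

A = [[-10,4],[-8,2]]; det(A-λI) = λ^2 + 8λ + 12.
λ = -6, -2: both negative.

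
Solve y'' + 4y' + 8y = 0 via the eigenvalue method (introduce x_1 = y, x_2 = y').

Let x_1 = y, x_2 = y'. Then x_1' = x_2 and x_2' = -8x_1 - 4x_2.
A = [[0,1],[-8,-4]]; det(A-λI) = λ^2 + 4λ + 8.
Eigenvalues λ = -2 ± 2i.

y(t) = c_1e^(-2t)cos(2t) + c_2e^(-2t)sin(2t)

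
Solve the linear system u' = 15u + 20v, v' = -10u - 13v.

u(t) = 3c_1e^(t)sin(2t) - c_1e^(t)cos(2t) - c_2e^(t)sin(2t) - 3c_2e^(t)cos(2t), v(t) = -2c_1e^(t)sin(2t) + c_1e^(t)cos(2t) + c_2e^(t)sin(2t) + 2c_2e^(t)cos(2t)

Coefficient matrix A = [[15, 20], [-10, -13]].
Characteristic polynomial det(A - λI) = λ^2 - 2λ + 5 = 0.
Eigenvalues λ = 1 ± 2i (complex conjugate pair).
For λ=1+2i: an eigenvector is (-1,1) - i(3,-2) = (-1 - 3i, 1 + 2i).
A real fundamental pair from Re and Im of e^((1+2i)t)v: X_1 = e^(t)(cos(2t)·(-1,1) + sin(2t)·(3,-2)), X_2 = e^(t)(sin(2t)·(-1,1) - cos(2t)·(3,-2)).
General solution: c_1X_1 + c_2X_2.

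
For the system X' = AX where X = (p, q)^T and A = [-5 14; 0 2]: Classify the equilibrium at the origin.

saddle

A = [[-5,14],[0,2]]; det(A-λI) = λ^2 + 3λ - 10.
λ = -5, 2: opposite signs.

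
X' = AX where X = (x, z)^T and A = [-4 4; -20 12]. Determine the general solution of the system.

Coefficient matrix A = [[-4, 4], [-20, 12]].
Characteristic polynomial det(A - λI) = λ^2 - 8λ + 32 = 0.
Eigenvalues λ = 4 ± 4i (complex conjugate pair).
For λ=4+4i: an eigenvector is (0,-1) - i(-1,-2) = (0 + i, -1 + 2i).
A real fundamental pair from Re and Im of e^((4+4i)t)v: X_1 = e^(4t)(cos(4t)·(0,-1) + sin(4t)·(-1,-2)), X_2 = e^(4t)(sin(4t)·(0,-1) - cos(4t)·(-1,-2)).
General solution: K_1X_1 + K_2X_2.

x(t) = -K_1e^(4t)sin(4t) + K_2e^(4t)cos(4t), z(t) = -2K_1e^(4t)sin(4t) - K_1e^(4t)cos(4t) - K_2e^(4t)sin(4t) + 2K_2e^(4t)cos(4t)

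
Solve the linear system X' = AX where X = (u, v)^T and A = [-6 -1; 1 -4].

Coefficient matrix A = [[-6, -1], [1, -4]].
Characteristic polynomial det(A - λI) = λ^2 + 10λ + 25 = 0.
Single eigenvalue λ = -5 with algebraic multiplicity 2.
Eigenvector v = (-1,1); generalized eigenvector w with (A-λI)w=v is (-2,3).
General solution: e^(-5t)[C_1·v + C_2·(t·v + w)].

u(t) = -C_1e^(-5t) - C_2te^(-5t) - 2C_2e^(-5t), v(t) = C_1e^(-5t) + C_2te^(-5t) + 3C_2e^(-5t)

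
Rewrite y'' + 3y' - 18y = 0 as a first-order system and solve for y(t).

y(t) = K_1e^(-6t) + K_2e^(3t)

Let x_1 = y, x_2 = y'. Then x_1' = x_2 and x_2' = 18x_1 - 3x_2.
A = [[0,1],[18,-3]]; det(A-λI) = λ^2 + 3λ - 18.
Eigenvalues λ = -6, 3 with eigenvectors (1,-6), (1,3).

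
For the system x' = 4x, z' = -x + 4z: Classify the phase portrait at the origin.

unstable improper node

A = [[4,0],[-1,4]]; det(A-λI) = λ^2 - 8λ + 16.
repeated λ = 4 with a single eigenvector.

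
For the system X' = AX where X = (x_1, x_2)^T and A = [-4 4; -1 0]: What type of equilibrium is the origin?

A = [[-4,4],[-1,0]]; det(A-λI) = λ^2 + 4λ + 4.
repeated λ = -2 with a single eigenvector.

stable improper node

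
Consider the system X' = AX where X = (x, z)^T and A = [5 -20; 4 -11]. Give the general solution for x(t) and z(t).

x(t) = c_1e^(-3t)sin(4t) - 2c_1e^(-3t)cos(4t) - 2c_2e^(-3t)sin(4t) - c_2e^(-3t)cos(4t), z(t) = -c_1e^(-3t)cos(4t) - c_2e^(-3t)sin(4t)

Coefficient matrix A = [[5, -20], [4, -11]].
Characteristic polynomial det(A - λI) = λ^2 + 6λ + 25 = 0.
Eigenvalues λ = -3 ± 4i (complex conjugate pair).
For λ=-3+4i: an eigenvector is (-2,-1) - i(1,0) = (-2 - i, -1).
A real fundamental pair from Re and Im of e^((-3+4i)t)v: X_1 = e^(-3t)(cos(4t)·(-2,-1) + sin(4t)·(1,0)), X_2 = e^(-3t)(sin(4t)·(-2,-1) - cos(4t)·(1,0)).
General solution: c_1X_1 + c_2X_2.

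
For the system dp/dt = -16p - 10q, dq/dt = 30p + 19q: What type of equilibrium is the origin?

A = [[-16,-10],[30,19]]; det(A-λI) = λ^2 - 3λ - 4.
λ = 4, -1: opposite signs.

saddle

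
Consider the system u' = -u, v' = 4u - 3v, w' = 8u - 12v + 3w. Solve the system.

u(t) = C_2e^(-t), v(t) = C_1e^(-3t) + 2C_2e^(-t), w(t) = 2C_1e^(-3t) + 4C_2e^(-t) + C_3e^(3t)

Coefficient matrix A = [[-1, 0, 0], [4, -3, 0], [8, -12, 3]].
det(A - λI) = 0 gives eigenvalues λ = -3, -1, 3.
For λ=-3: eigenvector (0,1,2).
For λ=-1: eigenvector (1,2,4).
For λ=3: eigenvector (0,0,1).
General solution: C_1e^(-3t)(0,1,2) + C_2e^(-t)(1,2,4) + C_3e^(3t)(0,0,1).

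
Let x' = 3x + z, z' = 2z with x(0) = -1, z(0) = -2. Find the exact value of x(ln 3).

A = [[3,1],[0,2]]; eigenvalues λ = 2, 3.
Eigenvectors: (-1,1) for λ=2, (-1,0) for λ=3.
From the initial condition, c_1 = -2, c_2 = 3.
x(ln 3) = (-2)(3^2)(-1) + (3)(3^3)(-1) = -63.

-63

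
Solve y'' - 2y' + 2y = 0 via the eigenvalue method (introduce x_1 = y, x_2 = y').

y(t) = K_1e^(t)cos(t) + K_2e^(t)sin(t)

Let x_1 = y, x_2 = y'. Then x_1' = x_2 and x_2' = -2x_1 + 2x_2.
A = [[0,1],[-2,2]]; det(A-λI) = λ^2 - 2λ + 2.
Eigenvalues λ = 1 ± i.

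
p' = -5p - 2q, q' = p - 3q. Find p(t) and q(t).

Coefficient matrix A = [[-5, -2], [1, -3]].
Characteristic polynomial det(A - λI) = λ^2 + 8λ + 17 = 0.
Eigenvalues λ = -4 ± i (complex conjugate pair).
For λ=-4+i: an eigenvector is (1,0) - i(-1,1) = (1 + i, 0 - i).
A real fundamental pair from Re and Im of e^((-4+i)t)v: X_1 = e^(-4t)(cos(t)·(1,0) + sin(t)·(-1,1)), X_2 = e^(-4t)(sin(t)·(1,0) - cos(t)·(-1,1)).
General solution: c_1X_1 + c_2X_2.

p(t) = -c_1e^(-4t)sin(t) + c_1e^(-4t)cos(t) + c_2e^(-4t)sin(t) + c_2e^(-4t)cos(t), q(t) = c_1e^(-4t)sin(t) - c_2e^(-4t)cos(t)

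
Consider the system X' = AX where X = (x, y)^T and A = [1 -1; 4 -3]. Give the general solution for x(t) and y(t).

x(t) = C_1e^(-t) + C_2te^(-t) - C_2e^(-t), y(t) = 2C_1e^(-t) + 2C_2te^(-t) - 3C_2e^(-t)

Coefficient matrix A = [[1, -1], [4, -3]].
Characteristic polynomial det(A - λI) = λ^2 + 2λ + 1 = 0.
Single eigenvalue λ = -1 with algebraic multiplicity 2.
Eigenvector v = (1,2); generalized eigenvector w with (A-λI)w=v is (-1,-3).
General solution: e^(-t)[C_1·v + C_2·(t·v + w)].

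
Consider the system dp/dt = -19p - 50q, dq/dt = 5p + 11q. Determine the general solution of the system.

Coefficient matrix A = [[-19, -50], [5, 11]].
Characteristic polynomial det(A - λI) = λ^2 + 8λ + 41 = 0.
Eigenvalues λ = -4 ± 5i (complex conjugate pair).
For λ=-4+5i: an eigenvector is (-1,0) - i(3,-1) = (-1 - 3i, 0 + i).
A real fundamental pair from Re and Im of e^((-4+5i)t)v: X_1 = e^(-4t)(cos(5t)·(-1,0) + sin(5t)·(3,-1)), X_2 = e^(-4t)(sin(5t)·(-1,0) - cos(5t)·(3,-1)).
General solution: c_1X_1 + c_2X_2.

p(t) = 3c_1e^(-4t)sin(5t) - c_1e^(-4t)cos(5t) - c_2e^(-4t)sin(5t) - 3c_2e^(-4t)cos(5t), q(t) = -c_1e^(-4t)sin(5t) + c_2e^(-4t)cos(5t)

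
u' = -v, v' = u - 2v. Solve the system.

u(t) = -C_1e^(-t) - C_2te^(-t) - 3C_2e^(-t), v(t) = -C_1e^(-t) - C_2te^(-t) - 2C_2e^(-t)

Coefficient matrix A = [[0, -1], [1, -2]].
Characteristic polynomial det(A - λI) = λ^2 + 2λ + 1 = 0.
Single eigenvalue λ = -1 with algebraic multiplicity 2.
Eigenvector v = (-1,-1); generalized eigenvector w with (A-λI)w=v is (-3,-2).
General solution: e^(-t)[C_1·v + C_2·(t·v + w)].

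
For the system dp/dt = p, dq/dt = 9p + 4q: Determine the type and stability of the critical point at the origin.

unstable node

A = [[1,0],[9,4]]; det(A-λI) = λ^2 - 5λ + 4.
λ = 1, 4: both positive.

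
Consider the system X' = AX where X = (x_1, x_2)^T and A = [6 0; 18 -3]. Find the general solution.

x_1(t) = -c_2e^(6t), x_2(t) = -c_1e^(-3t) - 2c_2e^(6t)

Coefficient matrix A = [[6, 0], [18, -3]].
Characteristic polynomial det(A - λI) = λ^2 - 3λ - 18 = 0.
Eigenvalues λ = -3, 6.
For λ=-3: (A-λI) row 1 is [9, 0], so an eigenvector is (0, -1).
For λ=6: (A-λI) row 2 is [18, -9], so an eigenvector is (-1, -2).
General solution: c_1e^(-3t)(0,-1) + c_2e^(6t)(-1,-2).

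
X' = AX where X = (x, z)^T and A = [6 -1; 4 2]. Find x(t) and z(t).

x(t) = c_1e^(4t) + c_2te^(4t) + 2c_2e^(4t), z(t) = 2c_1e^(4t) + 2c_2te^(4t) + 3c_2e^(4t)

Coefficient matrix A = [[6, -1], [4, 2]].
Characteristic polynomial det(A - λI) = λ^2 - 8λ + 16 = 0.
Single eigenvalue λ = 4 with algebraic multiplicity 2.
Eigenvector v = (1,2); generalized eigenvector w with (A-λI)w=v is (2,3).
General solution: e^(4t)[c_1·v + c_2·(t·v + w)].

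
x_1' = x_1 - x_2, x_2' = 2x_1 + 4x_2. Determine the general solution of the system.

x_1(t) = c_1e^(3t) - c_2e^(2t), x_2(t) = -2c_1e^(3t) + c_2e^(2t)

Coefficient matrix A = [[1, -1], [2, 4]].
Characteristic polynomial det(A - λI) = λ^2 - 5λ + 6 = 0.
Eigenvalues λ = 3, 2.
For λ=3: (A-λI) row 1 is [-2, -1], so an eigenvector is (1, -2).
For λ=2: (A-λI) row 1 is [-1, -1], so an eigenvector is (-1, 1).
General solution: c_1e^(3t)(1,-2) + c_2e^(2t)(-1,1).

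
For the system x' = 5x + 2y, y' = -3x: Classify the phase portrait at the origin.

A = [[5,2],[-3,0]]; det(A-λI) = λ^2 - 5λ + 6.
λ = 3, 2: both positive.

unstable node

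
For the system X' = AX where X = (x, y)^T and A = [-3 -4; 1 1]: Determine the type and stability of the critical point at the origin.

stable improper node

A = [[-3,-4],[1,1]]; det(A-λI) = λ^2 + 2λ + 1.
repeated λ = -1 with a single eigenvector.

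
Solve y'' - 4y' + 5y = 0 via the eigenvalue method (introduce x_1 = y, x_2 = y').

Let x_1 = y, x_2 = y'. Then x_1' = x_2 and x_2' = -5x_1 + 4x_2.
A = [[0,1],[-5,4]]; det(A-λI) = λ^2 - 4λ + 5.
Eigenvalues λ = 2 ± i.

y(t) = K_1e^(2t)cos(t) + K_2e^(2t)sin(t)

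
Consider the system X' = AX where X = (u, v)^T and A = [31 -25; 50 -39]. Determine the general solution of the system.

Coefficient matrix A = [[31, -25], [50, -39]].
Characteristic polynomial det(A - λI) = λ^2 + 8λ + 41 = 0.
Eigenvalues λ = -4 ± 5i (complex conjugate pair).
For λ=-4+5i: an eigenvector is (2,3) - i(-1,-1) = (2 + i, 3 + i).
A real fundamental pair from Re and Im of e^((-4+5i)t)v: X_1 = e^(-4t)(cos(5t)·(2,3) + sin(5t)·(-1,-1)), X_2 = e^(-4t)(sin(5t)·(2,3) - cos(5t)·(-1,-1)).
General solution: c_1X_1 + c_2X_2.

u(t) = -c_1e^(-4t)sin(5t) + 2c_1e^(-4t)cos(5t) + 2c_2e^(-4t)sin(5t) + c_2e^(-4t)cos(5t), v(t) = -c_1e^(-4t)sin(5t) + 3c_1e^(-4t)cos(5t) + 3c_2e^(-4t)sin(5t) + c_2e^(-4t)cos(5t)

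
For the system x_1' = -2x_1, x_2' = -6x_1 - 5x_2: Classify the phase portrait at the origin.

stable node

A = [[-2,0],[-6,-5]]; det(A-λI) = λ^2 + 7λ + 10.
λ = -5, -2: both negative.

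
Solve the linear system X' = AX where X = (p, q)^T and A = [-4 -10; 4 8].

p(t) = 2c_1e^(2t)sin(2t) + c_1e^(2t)cos(2t) + c_2e^(2t)sin(2t) - 2c_2e^(2t)cos(2t), q(t) = -c_1e^(2t)sin(2t) - c_1e^(2t)cos(2t) - c_2e^(2t)sin(2t) + c_2e^(2t)cos(2t)

Coefficient matrix A = [[-4, -10], [4, 8]].
Characteristic polynomial det(A - λI) = λ^2 - 4λ + 8 = 0.
Eigenvalues λ = 2 ± 2i (complex conjugate pair).
For λ=2+2i: an eigenvector is (1,-1) - i(2,-1) = (1 - 2i, -1 + i).
A real fundamental pair from Re and Im of e^((2+2i)t)v: X_1 = e^(2t)(cos(2t)·(1,-1) + sin(2t)·(2,-1)), X_2 = e^(2t)(sin(2t)·(1,-1) - cos(2t)·(2,-1)).
General solution: c_1X_1 + c_2X_2.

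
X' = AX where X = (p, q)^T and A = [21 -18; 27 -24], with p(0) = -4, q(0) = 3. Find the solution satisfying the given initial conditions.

p(t) = -18e^(3t) + 14e^(-6t), q(t) = -18e^(3t) + 21e^(-6t)

Coefficient matrix A = [[21, -18], [27, -24]].
Characteristic polynomial det(A - λI) = λ^2 + 3λ - 18 = 0.
Eigenvalues λ = 3, -6.
For λ=3: (A-λI) row 1 is [18, -18], so an eigenvector is (1, 1).
For λ=-6: (A-λI) row 1 is [27, -18], so an eigenvector is (2, 3).
General solution: C_1e^(3t)(1,1) + C_2e^(-6t)(2,3).
Applying p(0)=-4, q(0)=3 gives C_1=-18, C_2=7.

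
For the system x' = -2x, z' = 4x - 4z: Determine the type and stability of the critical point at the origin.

A = [[-2,0],[4,-4]]; det(A-λI) = λ^2 + 6λ + 8.
λ = -2, -4: both negative.

stable node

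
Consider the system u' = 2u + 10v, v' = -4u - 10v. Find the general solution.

Coefficient matrix A = [[2, 10], [-4, -10]].
Characteristic polynomial det(A - λI) = λ^2 + 8λ + 20 = 0.
Eigenvalues λ = -4 ± 2i (complex conjugate pair).
For λ=-4+2i: an eigenvector is (1,-1) - i(-2,1) = (1 + 2i, -1 - i).
A real fundamental pair from Re and Im of e^((-4+2i)t)v: X_1 = e^(-4t)(cos(2t)·(1,-1) + sin(2t)·(-2,1)), X_2 = e^(-4t)(sin(2t)·(1,-1) - cos(2t)·(-2,1)).
General solution: K_1X_1 + K_2X_2.

u(t) = -2K_1e^(-4t)sin(2t) + K_1e^(-4t)cos(2t) + K_2e^(-4t)sin(2t) + 2K_2e^(-4t)cos(2t), v(t) = K_1e^(-4t)sin(2t) - K_1e^(-4t)cos(2t) - K_2e^(-4t)sin(2t) - K_2e^(-4t)cos(2t)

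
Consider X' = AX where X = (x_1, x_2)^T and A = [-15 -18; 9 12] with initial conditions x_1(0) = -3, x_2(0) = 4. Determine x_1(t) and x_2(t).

Coefficient matrix A = [[-15, -18], [9, 12]].
Characteristic polynomial det(A - λI) = λ^2 + 3λ - 18 = 0.
Eigenvalues λ = -6, 3.
For λ=-6: (A-λI) row 1 is [-9, -18], so an eigenvector is (-2, 1).
For λ=3: (A-λI) row 1 is [-18, -18], so an eigenvector is (1, -1).
General solution: K_1e^(-6t)(-2,1) + K_2e^(3t)(1,-1).
Applying x_1(0)=-3, x_2(0)=4 gives K_1=-1, K_2=-5.

x_1(t) = -5e^(3t) + 2e^(-6t), x_2(t) = 5e^(3t) - e^(-6t)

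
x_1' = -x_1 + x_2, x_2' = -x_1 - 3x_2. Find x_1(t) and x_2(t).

Coefficient matrix A = [[-1, 1], [-1, -3]].
Characteristic polynomial det(A - λI) = λ^2 + 4λ + 4 = 0.
Single eigenvalue λ = -2 with algebraic multiplicity 2.
Eigenvector v = (1,-1); generalized eigenvector w with (A-λI)w=v is (3,-2).
General solution: e^(-2t)[c_1·v + c_2·(t·v + w)].

x_1(t) = c_1e^(-2t) + c_2te^(-2t) + 3c_2e^(-2t), x_2(t) = -c_1e^(-2t) - c_2te^(-2t) - 2c_2e^(-2t)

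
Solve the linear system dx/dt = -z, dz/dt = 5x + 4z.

Coefficient matrix A = [[0, -1], [5, 4]].
Characteristic polynomial det(A - λI) = λ^2 - 4λ + 5 = 0.
Eigenvalues λ = 2 ± i (complex conjugate pair).
For λ=2+i: an eigenvector is (1,-2) - i(0,1) = (1, -2 - i).
A real fundamental pair from Re and Im of e^((2+i)t)v: X_1 = e^(2t)(cos(t)·(1,-2) + sin(t)·(0,1)), X_2 = e^(2t)(sin(t)·(1,-2) - cos(t)·(0,1)).
General solution: C_1X_1 + C_2X_2.

x(t) = C_1e^(2t)cos(t) + C_2e^(2t)sin(t), z(t) = C_1e^(2t)sin(t) - 2C_1e^(2t)cos(t) - 2C_2e^(2t)sin(t) - C_2e^(2t)cos(t)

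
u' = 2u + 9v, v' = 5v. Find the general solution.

Coefficient matrix A = [[2, 9], [0, 5]].
Characteristic polynomial det(A - λI) = λ^2 - 7λ + 10 = 0.
Eigenvalues λ = 5, 2.
For λ=5: (A-λI) row 1 is [-3, 9], so an eigenvector is (3, 1).
For λ=2: (A-λI) row 1 is [0, 9], so an eigenvector is (1, 0).
General solution: C_1e^(5t)(3,1) + C_2e^(2t)(1,0).

u(t) = 3C_1e^(5t) + C_2e^(2t), v(t) = C_1e^(5t)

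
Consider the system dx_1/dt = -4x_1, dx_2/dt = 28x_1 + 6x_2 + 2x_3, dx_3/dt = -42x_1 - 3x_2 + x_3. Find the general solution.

x_1(t) = c_3e^(-4t), x_2(t) = -2c_1e^(3t) + c_2e^(4t) - 4c_3e^(-4t), x_3(t) = 3c_1e^(3t) - c_2e^(4t) + 6c_3e^(-4t)

Coefficient matrix A = [[-4, 0, 0], [28, 6, 2], [-42, -3, 1]].
det(A - λI) = 0 gives eigenvalues λ = 3, 4, -4.
For λ=3: eigenvector (0,-2,3).
For λ=4: eigenvector (0,1,-1).
For λ=-4: eigenvector (1,-4,6).
General solution: c_1e^(3t)(0,-2,3) + c_2e^(4t)(0,1,-1) + c_3e^(-4t)(1,-4,6).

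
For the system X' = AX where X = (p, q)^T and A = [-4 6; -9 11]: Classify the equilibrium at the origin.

A = [[-4,6],[-9,11]]; det(A-λI) = λ^2 - 7λ + 10.
λ = 5, 2: both positive.

unstable node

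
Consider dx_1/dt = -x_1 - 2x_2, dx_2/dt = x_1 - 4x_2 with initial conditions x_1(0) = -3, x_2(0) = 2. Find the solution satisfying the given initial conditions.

x_1(t) = -10e^(-2t) + 7e^(-3t), x_2(t) = -5e^(-2t) + 7e^(-3t)

Coefficient matrix A = [[-1, -2], [1, -4]].
Characteristic polynomial det(A - λI) = λ^2 + 5λ + 6 = 0.
Eigenvalues λ = -2, -3.
For λ=-2: (A-λI) row 1 is [1, -2], so an eigenvector is (-2, -1).
For λ=-3: (A-λI) row 1 is [2, -2], so an eigenvector is (1, 1).
General solution: c_1e^(-2t)(-2,-1) + c_2e^(-3t)(1,1).
Applying x_1(0)=-3, x_2(0)=2 gives c_1=5, c_2=7.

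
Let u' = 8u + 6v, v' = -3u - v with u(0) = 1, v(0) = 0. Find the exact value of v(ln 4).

-1008

A = [[8,6],[-3,-1]]; eigenvalues λ = 2, 5.
Eigenvectors: (-1,1) for λ=2, (-2,1) for λ=5.
From the initial condition, c_1 = 1, c_2 = -1.
v(ln 4) = (1)(4^2)(1) + (-1)(4^5)(1) = -1008.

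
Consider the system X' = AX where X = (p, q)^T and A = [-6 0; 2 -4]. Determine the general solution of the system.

Coefficient matrix A = [[-6, 0], [2, -4]].
Characteristic polynomial det(A - λI) = λ^2 + 10λ + 24 = 0.
Eigenvalues λ = -4, -6.
For λ=-4: (A-λI) row 1 is [-2, 0], so an eigenvector is (0, -1).
For λ=-6: (A-λI) row 2 is [2, 2], so an eigenvector is (-1, 1).
General solution: c_1e^(-4t)(0,-1) + c_2e^(-6t)(-1,1).

p(t) = -c_2e^(-6t), q(t) = -c_1e^(-4t) + c_2e^(-6t)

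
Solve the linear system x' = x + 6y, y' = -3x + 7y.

x(t) = -c_1e^(4t)sin(3t) + c_1e^(4t)cos(3t) + c_2e^(4t)sin(3t) + c_2e^(4t)cos(3t), y(t) = -c_1e^(4t)sin(3t) + c_2e^(4t)cos(3t)

Coefficient matrix A = [[1, 6], [-3, 7]].
Characteristic polynomial det(A - λI) = λ^2 - 8λ + 25 = 0.
Eigenvalues λ = 4 ± 3i (complex conjugate pair).
For λ=4+3i: an eigenvector is (1,0) - i(-1,-1) = (1 + i, 0 + i).
A real fundamental pair from Re and Im of e^((4+3i)t)v: X_1 = e^(4t)(cos(3t)·(1,0) + sin(3t)·(-1,-1)), X_2 = e^(4t)(sin(3t)·(1,0) - cos(3t)·(-1,-1)).
General solution: c_1X_1 + c_2X_2.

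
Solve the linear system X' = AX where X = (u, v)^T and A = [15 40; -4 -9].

Coefficient matrix A = [[15, 40], [-4, -9]].
Characteristic polynomial det(A - λI) = λ^2 - 6λ + 25 = 0.
Eigenvalues λ = 3 ± 4i (complex conjugate pair).
For λ=3+4i: an eigenvector is (1,0) - i(3,-1) = (1 - 3i, 0 + i).
A real fundamental pair from Re and Im of e^((3+4i)t)v: X_1 = e^(3t)(cos(4t)·(1,0) + sin(4t)·(3,-1)), X_2 = e^(3t)(sin(4t)·(1,0) - cos(4t)·(3,-1)).
General solution: c_1X_1 + c_2X_2.

u(t) = 3c_1e^(3t)sin(4t) + c_1e^(3t)cos(4t) + c_2e^(3t)sin(4t) - 3c_2e^(3t)cos(4t), v(t) = -c_1e^(3t)sin(4t) + c_2e^(3t)cos(4t)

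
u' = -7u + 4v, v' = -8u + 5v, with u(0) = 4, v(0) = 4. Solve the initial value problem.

Coefficient matrix A = [[-7, 4], [-8, 5]].
Characteristic polynomial det(A - λI) = λ^2 + 2λ - 3 = 0.
Eigenvalues λ = -3, 1.
For λ=-3: (A-λI) row 1 is [-4, 4], so an eigenvector is (1, 1).
For λ=1: (A-λI) row 1 is [-8, 4], so an eigenvector is (-1, -2).
General solution: C_1e^(-3t)(1,1) + C_2e^(t)(-1,-2).
Applying u(0)=4, v(0)=4 gives C_1=4, C_2=0.

u(t) = 4e^(-3t), v(t) = 4e^(-3t)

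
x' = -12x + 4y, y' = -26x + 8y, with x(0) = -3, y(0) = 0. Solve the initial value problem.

Coefficient matrix A = [[-12, 4], [-26, 8]].
Characteristic polynomial det(A - λI) = λ^2 + 4λ + 8 = 0.
Eigenvalues λ = -2 ± 2i (complex conjugate pair).
For λ=-2+2i: an eigenvector is (1,3) - i(1,2) = (1 - i, 3 - 2i).
A real fundamental pair from Re and Im of e^((-2+2i)t)v: X_1 = e^(-2t)(cos(2t)·(1,3) + sin(2t)·(1,2)), X_2 = e^(-2t)(sin(2t)·(1,3) - cos(2t)·(1,2)).
General solution: K_1X_1 + K_2X_2.
Applying x(0)=-3, y(0)=0 gives K_1=6, K_2=9.

x(t) = 15e^(-2t)sin(2t) - 3e^(-2t)cos(2t), y(t) = 39e^(-2t)sin(2t)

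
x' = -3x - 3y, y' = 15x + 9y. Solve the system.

Coefficient matrix A = [[-3, -3], [15, 9]].
Characteristic polynomial det(A - λI) = λ^2 - 6λ + 18 = 0.
Eigenvalues λ = 3 ± 3i (complex conjugate pair).
For λ=3+3i: an eigenvector is (-1,2) - i(0,-1) = (-1, 2 + i).
A real fundamental pair from Re and Im of e^((3+3i)t)v: X_1 = e^(3t)(cos(3t)·(-1,2) + sin(3t)·(0,-1)), X_2 = e^(3t)(sin(3t)·(-1,2) - cos(3t)·(0,-1)).
General solution: K_1X_1 + K_2X_2.

x(t) = -K_1e^(3t)cos(3t) - K_2e^(3t)sin(3t), y(t) = -K_1e^(3t)sin(3t) + 2K_1e^(3t)cos(3t) + 2K_2e^(3t)sin(3t) + K_2e^(3t)cos(3t)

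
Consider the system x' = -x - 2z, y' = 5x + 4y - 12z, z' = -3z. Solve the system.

Coefficient matrix A = [[-1, 0, -2], [5, 4, -12], [0, 0, -3]].
det(A - λI) = 0 gives eigenvalues λ = -1, 4, -3.
For λ=-1: eigenvector (1,-1,0).
For λ=4: eigenvector (0,1,0).
For λ=-3: eigenvector (1,1,1).
General solution: C_1e^(-t)(1,-1,0) + C_2e^(4t)(0,1,0) + C_3e^(-3t)(1,1,1).

x(t) = C_1e^(-t) + C_3e^(-3t), y(t) = -C_1e^(-t) + C_2e^(4t) + C_3e^(-3t), z(t) = C_3e^(-3t)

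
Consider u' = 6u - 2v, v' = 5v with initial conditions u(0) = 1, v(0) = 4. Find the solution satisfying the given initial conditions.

Coefficient matrix A = [[6, -2], [0, 5]].
Characteristic polynomial det(A - λI) = λ^2 - 11λ + 30 = 0.
Eigenvalues λ = 6, 5.
For λ=6: (A-λI) row 1 is [0, -2], so an eigenvector is (1, 0).
For λ=5: (A-λI) row 1 is [1, -2], so an eigenvector is (2, 1).
General solution: c_1e^(6t)(1,0) + c_2e^(5t)(2,1).
Applying u(0)=1, v(0)=4 gives c_1=-7, c_2=4.

u(t) = -7e^(6t) + 8e^(5t), v(t) = 4e^(5t)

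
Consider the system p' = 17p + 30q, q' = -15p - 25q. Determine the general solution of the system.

Coefficient matrix A = [[17, 30], [-15, -25]].
Characteristic polynomial det(A - λI) = λ^2 + 8λ + 25 = 0.
Eigenvalues λ = -4 ± 3i (complex conjugate pair).
For λ=-4+3i: an eigenvector is (-3,2) - i(-1,1) = (-3 + i, 2 - i).
A real fundamental pair from Re and Im of e^((-4+3i)t)v: X_1 = e^(-4t)(cos(3t)·(-3,2) + sin(3t)·(-1,1)), X_2 = e^(-4t)(sin(3t)·(-3,2) - cos(3t)·(-1,1)).
General solution: c_1X_1 + c_2X_2.

p(t) = -c_1e^(-4t)sin(3t) - 3c_1e^(-4t)cos(3t) - 3c_2e^(-4t)sin(3t) + c_2e^(-4t)cos(3t), q(t) = c_1e^(-4t)sin(3t) + 2c_1e^(-4t)cos(3t) + 2c_2e^(-4t)sin(3t) - c_2e^(-4t)cos(3t)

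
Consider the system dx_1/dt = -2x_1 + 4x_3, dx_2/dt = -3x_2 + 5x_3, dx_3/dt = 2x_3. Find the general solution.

Coefficient matrix A = [[-2, 0, 4], [0, -3, 5], [0, 0, 2]].
det(A - λI) = 0 gives eigenvalues λ = 2, -3, -2.
For λ=2: eigenvector (1,1,1).
For λ=-3: eigenvector (0,1,0).
For λ=-2: eigenvector (1,0,0).
General solution: c_1e^(2t)(1,1,1) + c_2e^(-3t)(0,1,0) + c_3e^(-2t)(1,0,0).

x_1(t) = c_1e^(2t) + c_3e^(-2t), x_2(t) = c_1e^(2t) + c_2e^(-3t), x_3(t) = c_1e^(2t)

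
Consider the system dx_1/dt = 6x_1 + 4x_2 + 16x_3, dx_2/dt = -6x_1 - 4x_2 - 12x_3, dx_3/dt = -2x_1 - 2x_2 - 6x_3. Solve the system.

x_1(t) = c_1e^(2t) - 2c_2e^(-4t) - 2c_3e^(-2t), x_2(t) = -c_1e^(2t) + c_2e^(-4t), x_3(t) = c_2e^(-4t) + c_3e^(-2t)

Coefficient matrix A = [[6, 4, 16], [-6, -4, -12], [-2, -2, -6]].
det(A - λI) = 0 gives eigenvalues λ = 2, -4, -2.
For λ=2: eigenvector (1,-1,0).
For λ=-4: eigenvector (-2,1,1).
For λ=-2: eigenvector (-2,0,1).
General solution: c_1e^(2t)(1,-1,0) + c_2e^(-4t)(-2,1,1) + c_3e^(-2t)(-2,0,1).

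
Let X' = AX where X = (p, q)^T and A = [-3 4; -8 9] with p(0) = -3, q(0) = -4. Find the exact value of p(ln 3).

-249

A = [[-3,4],[-8,9]]; eigenvalues λ = 5, 1.
Eigenvectors: (-1,-2) for λ=5, (-1,-1) for λ=1.
From the initial condition, c_1 = 1, c_2 = 2.
p(ln 3) = (1)(3^5)(-1) + (2)(3^1)(-1) = -249.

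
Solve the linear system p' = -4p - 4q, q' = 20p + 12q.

Coefficient matrix A = [[-4, -4], [20, 12]].
Characteristic polynomial det(A - λI) = λ^2 - 8λ + 32 = 0.
Eigenvalues λ = 4 ± 4i (complex conjugate pair).
For λ=4+4i: an eigenvector is (1,-2) - i(0,1) = (1, -2 - i).
A real fundamental pair from Re and Im of e^((4+4i)t)v: X_1 = e^(4t)(cos(4t)·(1,-2) + sin(4t)·(0,1)), X_2 = e^(4t)(sin(4t)·(1,-2) - cos(4t)·(0,1)).
General solution: C_1X_1 + C_2X_2.

p(t) = C_1e^(4t)cos(4t) + C_2e^(4t)sin(4t), q(t) = C_1e^(4t)sin(4t) - 2C_1e^(4t)cos(4t) - 2C_2e^(4t)sin(4t) - C_2e^(4t)cos(4t)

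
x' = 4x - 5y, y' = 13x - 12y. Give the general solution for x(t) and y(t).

Coefficient matrix A = [[4, -5], [13, -12]].
Characteristic polynomial det(A - λI) = λ^2 + 8λ + 17 = 0.
Eigenvalues λ = -4 ± i (complex conjugate pair).
For λ=-4+i: an eigenvector is (2,3) - i(1,2) = (2 - i, 3 - 2i).
A real fundamental pair from Re and Im of e^((-4+i)t)v: X_1 = e^(-4t)(cos(t)·(2,3) + sin(t)·(1,2)), X_2 = e^(-4t)(sin(t)·(2,3) - cos(t)·(1,2)).
General solution: c_1X_1 + c_2X_2.

x(t) = c_1e^(-4t)sin(t) + 2c_1e^(-4t)cos(t) + 2c_2e^(-4t)sin(t) - c_2e^(-4t)cos(t), y(t) = 2c_1e^(-4t)sin(t) + 3c_1e^(-4t)cos(t) + 3c_2e^(-4t)sin(t) - 2c_2e^(-4t)cos(t)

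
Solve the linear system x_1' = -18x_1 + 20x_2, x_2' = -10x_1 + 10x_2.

Coefficient matrix A = [[-18, 20], [-10, 10]].
Characteristic polynomial det(A - λI) = λ^2 + 8λ + 20 = 0.
Eigenvalues λ = -4 ± 2i (complex conjugate pair).
For λ=-4+2i: an eigenvector is (1,1) - i(3,2) = (1 - 3i, 1 - 2i).
A real fundamental pair from Re and Im of e^((-4+2i)t)v: X_1 = e^(-4t)(cos(2t)·(1,1) + sin(2t)·(3,2)), X_2 = e^(-4t)(sin(2t)·(1,1) - cos(2t)·(3,2)).
General solution: c_1X_1 + c_2X_2.

x_1(t) = 3c_1e^(-4t)sin(2t) + c_1e^(-4t)cos(2t) + c_2e^(-4t)sin(2t) - 3c_2e^(-4t)cos(2t), x_2(t) = 2c_1e^(-4t)sin(2t) + c_1e^(-4t)cos(2t) + c_2e^(-4t)sin(2t) - 2c_2e^(-4t)cos(2t)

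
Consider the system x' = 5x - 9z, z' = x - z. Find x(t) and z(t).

x(t) = 3K_1e^(2t) + 3K_2te^(2t) + K_2e^(2t), z(t) = K_1e^(2t) + K_2te^(2t)

Coefficient matrix A = [[5, -9], [1, -1]].
Characteristic polynomial det(A - λI) = λ^2 - 4λ + 4 = 0.
Single eigenvalue λ = 2 with algebraic multiplicity 2.
Eigenvector v = (3,1); generalized eigenvector w with (A-λI)w=v is (1,0).
General solution: e^(2t)[K_1·v + K_2·(t·v + w)].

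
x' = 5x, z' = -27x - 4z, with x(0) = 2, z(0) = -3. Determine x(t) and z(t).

x(t) = 2e^(5t), z(t) = -6e^(5t) + 3e^(-4t)

Coefficient matrix A = [[5, 0], [-27, -4]].
Characteristic polynomial det(A - λI) = λ^2 - λ - 20 = 0.
Eigenvalues λ = -4, 5.
For λ=-4: (A-λI) row 1 is [9, 0], so an eigenvector is (0, 1).
For λ=5: (A-λI) row 2 is [-27, -9], so an eigenvector is (-1, 3).
General solution: K_1e^(-4t)(0,1) + K_2e^(5t)(-1,3).
Applying x(0)=2, z(0)=-3 gives K_1=3, K_2=-2.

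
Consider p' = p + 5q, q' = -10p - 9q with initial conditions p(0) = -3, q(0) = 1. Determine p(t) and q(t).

p(t) = -2e^(-4t)sin(5t) - 3e^(-4t)cos(5t), q(t) = 5e^(-4t)sin(5t) + e^(-4t)cos(5t)

Coefficient matrix A = [[1, 5], [-10, -9]].
Characteristic polynomial det(A - λI) = λ^2 + 8λ + 41 = 0.
Eigenvalues λ = -4 ± 5i (complex conjugate pair).
For λ=-4+5i: an eigenvector is (-1,1) - i(0,1) = (-1, 1 - i).
A real fundamental pair from Re and Im of e^((-4+5i)t)v: X_1 = e^(-4t)(cos(5t)·(-1,1) + sin(5t)·(0,1)), X_2 = e^(-4t)(sin(5t)·(-1,1) - cos(5t)·(0,1)).
General solution: K_1X_1 + K_2X_2.
Applying p(0)=-3, q(0)=1 gives K_1=3, K_2=2.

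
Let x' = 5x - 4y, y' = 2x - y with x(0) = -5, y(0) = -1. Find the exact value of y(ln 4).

-244

A = [[5,-4],[2,-1]]; eigenvalues λ = 1, 3.
Eigenvectors: (-1,-1) for λ=1, (-2,-1) for λ=3.
From the initial condition, c_1 = -3, c_2 = 4.
y(ln 4) = (-3)(4^1)(-1) + (4)(4^3)(-1) = -244.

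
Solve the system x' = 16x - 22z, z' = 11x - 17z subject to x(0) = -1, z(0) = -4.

x(t) = 6e^(5t) - 7e^(-6t), z(t) = 3e^(5t) - 7e^(-6t)

Coefficient matrix A = [[16, -22], [11, -17]].
Characteristic polynomial det(A - λI) = λ^2 + λ - 30 = 0.
Eigenvalues λ = -6, 5.
For λ=-6: (A-λI) row 1 is [22, -22], so an eigenvector is (1, 1).
For λ=5: (A-λI) row 1 is [11, -22], so an eigenvector is (-2, -1).
General solution: C_1e^(-6t)(1,1) + C_2e^(5t)(-2,-1).
Applying x(0)=-1, z(0)=-4 gives C_1=-7, C_2=-3.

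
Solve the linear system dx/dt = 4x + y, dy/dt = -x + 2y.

Coefficient matrix A = [[4, 1], [-1, 2]].
Characteristic polynomial det(A - λI) = λ^2 - 6λ + 9 = 0.
Single eigenvalue λ = 3 with algebraic multiplicity 2.
Eigenvector v = (-1,1); generalized eigenvector w with (A-λI)w=v is (2,-3).
General solution: e^(3t)[C_1·v + C_2·(t·v + w)].

x(t) = -C_1e^(3t) - C_2te^(3t) + 2C_2e^(3t), y(t) = C_1e^(3t) + C_2te^(3t) - 3C_2e^(3t)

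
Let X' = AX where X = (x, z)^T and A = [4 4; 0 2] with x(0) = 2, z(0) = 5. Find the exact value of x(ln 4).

A = [[4,4],[0,2]]; eigenvalues λ = 4, 2.
Eigenvectors: (1,0) for λ=4, (-2,1) for λ=2.
From the initial condition, c_1 = 12, c_2 = 5.
x(ln 4) = (12)(4^4)(1) + (5)(4^2)(-2) = 2912.

2912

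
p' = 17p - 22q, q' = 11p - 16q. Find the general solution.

Coefficient matrix A = [[17, -22], [11, -16]].
Characteristic polynomial det(A - λI) = λ^2 - λ - 30 = 0.
Eigenvalues λ = 6, -5.
For λ=6: (A-λI) row 1 is [11, -22], so an eigenvector is (-2, -1).
For λ=-5: (A-λI) row 1 is [22, -22], so an eigenvector is (1, 1).
General solution: C_1e^(6t)(-2,-1) + C_2e^(-5t)(1,1).

p(t) = -2C_1e^(6t) + C_2e^(-5t), q(t) = -C_1e^(6t) + C_2e^(-5t)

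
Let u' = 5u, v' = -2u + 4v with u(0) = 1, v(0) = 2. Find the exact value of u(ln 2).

A = [[5,0],[-2,4]]; eigenvalues λ = 5, 4.
Eigenvectors: (1,-2) for λ=5, (0,-1) for λ=4.
From the initial condition, c_1 = 1, c_2 = -4.
u(ln 2) = (1)(2^5)(1) + (-4)(2^4)(0) = 32.

32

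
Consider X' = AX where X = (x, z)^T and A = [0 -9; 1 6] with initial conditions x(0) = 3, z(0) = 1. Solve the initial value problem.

x(t) = -18te^(3t) + 3e^(3t), z(t) = 6te^(3t) + e^(3t)

Coefficient matrix A = [[0, -9], [1, 6]].
Characteristic polynomial det(A - λI) = λ^2 - 6λ + 9 = 0.
Single eigenvalue λ = 3 with algebraic multiplicity 2.
Eigenvector v = (-3,1); generalized eigenvector w with (A-λI)w=v is (1,0).
General solution: e^(3t)[K_1·v + K_2·(t·v + w)].
Applying x(0)=3, z(0)=1 gives K_1=1, K_2=6.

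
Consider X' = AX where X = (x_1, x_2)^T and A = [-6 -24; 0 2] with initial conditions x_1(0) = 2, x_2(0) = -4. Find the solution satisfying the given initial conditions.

Coefficient matrix A = [[-6, -24], [0, 2]].
Characteristic polynomial det(A - λI) = λ^2 + 4λ - 12 = 0.
Eigenvalues λ = -6, 2.
For λ=-6: (A-λI) row 1 is [0, -24], so an eigenvector is (-1, 0).
For λ=2: (A-λI) row 1 is [-8, -24], so an eigenvector is (-3, 1).
General solution: C_1e^(-6t)(-1,0) + C_2e^(2t)(-3,1).
Applying x_1(0)=2, x_2(0)=-4 gives C_1=10, C_2=-4.

x_1(t) = 12e^(2t) - 10e^(-6t), x_2(t) = -4e^(2t)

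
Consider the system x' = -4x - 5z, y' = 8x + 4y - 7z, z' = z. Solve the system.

x(t) = C_1e^(-4t) - C_3e^(t), y(t) = -C_1e^(-4t) + C_2e^(4t) + 5C_3e^(t), z(t) = C_3e^(t)

Coefficient matrix A = [[-4, 0, -5], [8, 4, -7], [0, 0, 1]].
det(A - λI) = 0 gives eigenvalues λ = -4, 4, 1.
For λ=-4: eigenvector (1,-1,0).
For λ=4: eigenvector (0,1,0).
For λ=1: eigenvector (-1,5,1).
General solution: C_1e^(-4t)(1,-1,0) + C_2e^(4t)(0,1,0) + C_3e^(t)(-1,5,1).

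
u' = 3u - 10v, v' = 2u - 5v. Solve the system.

u(t) = -2K_1e^(-t)sin(2t) - K_1e^(-t)cos(2t) - K_2e^(-t)sin(2t) + 2K_2e^(-t)cos(2t), v(t) = -K_1e^(-t)sin(2t) + K_2e^(-t)cos(2t)

Coefficient matrix A = [[3, -10], [2, -5]].
Characteristic polynomial det(A - λI) = λ^2 + 2λ + 5 = 0.
Eigenvalues λ = -1 ± 2i (complex conjugate pair).
For λ=-1+2i: an eigenvector is (-1,0) - i(-2,-1) = (-1 + 2i, 0 + i).
A real fundamental pair from Re and Im of e^((-1+2i)t)v: X_1 = e^(-t)(cos(2t)·(-1,0) + sin(2t)·(-2,-1)), X_2 = e^(-t)(sin(2t)·(-1,0) - cos(2t)·(-2,-1)).
General solution: K_1X_1 + K_2X_2.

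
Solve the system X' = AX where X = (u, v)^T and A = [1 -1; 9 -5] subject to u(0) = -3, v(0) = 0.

Coefficient matrix A = [[1, -1], [9, -5]].
Characteristic polynomial det(A - λI) = λ^2 + 4λ + 4 = 0.
Single eigenvalue λ = -2 with algebraic multiplicity 2.
Eigenvector v = (-1,-3); generalized eigenvector w with (A-λI)w=v is (-1,-2).
General solution: e^(-2t)[C_1·v + C_2·(t·v + w)].
Applying u(0)=-3, v(0)=0 gives C_1=-6, C_2=9.

u(t) = -9te^(-2t) - 3e^(-2t), v(t) = -27te^(-2t)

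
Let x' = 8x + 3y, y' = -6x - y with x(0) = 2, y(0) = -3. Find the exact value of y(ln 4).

A = [[8,3],[-6,-1]]; eigenvalues λ = 5, 2.
Eigenvectors: (1,-1) for λ=5, (1,-2) for λ=2.
From the initial condition, c_1 = 1, c_2 = 1.
y(ln 4) = (1)(4^5)(-1) + (1)(4^2)(-2) = -1056.

-1056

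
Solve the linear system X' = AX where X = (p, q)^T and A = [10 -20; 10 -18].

Coefficient matrix A = [[10, -20], [10, -18]].
Characteristic polynomial det(A - λI) = λ^2 + 8λ + 20 = 0.
Eigenvalues λ = -4 ± 2i (complex conjugate pair).
For λ=-4+2i: an eigenvector is (3,2) - i(1,1) = (3 - i, 2 - i).
A real fundamental pair from Re and Im of e^((-4+2i)t)v: X_1 = e^(-4t)(cos(2t)·(3,2) + sin(2t)·(1,1)), X_2 = e^(-4t)(sin(2t)·(3,2) - cos(2t)·(1,1)).
General solution: C_1X_1 + C_2X_2.

p(t) = C_1e^(-4t)sin(2t) + 3C_1e^(-4t)cos(2t) + 3C_2e^(-4t)sin(2t) - C_2e^(-4t)cos(2t), q(t) = C_1e^(-4t)sin(2t) + 2C_1e^(-4t)cos(2t) + 2C_2e^(-4t)sin(2t) - C_2e^(-4t)cos(2t)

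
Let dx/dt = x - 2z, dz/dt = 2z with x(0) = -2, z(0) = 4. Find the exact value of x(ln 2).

-20

A = [[1,-2],[0,2]]; eigenvalues λ = 2, 1.
Eigenvectors: (-2,1) for λ=2, (-1,0) for λ=1.
From the initial condition, c_1 = 4, c_2 = -6.
x(ln 2) = (4)(2^2)(-2) + (-6)(2^1)(-1) = -20.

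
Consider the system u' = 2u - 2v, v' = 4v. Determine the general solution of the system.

u(t) = -K_1e^(2t) - K_2e^(4t), v(t) = K_2e^(4t)

Coefficient matrix A = [[2, -2], [0, 4]].
Characteristic polynomial det(A - λI) = λ^2 - 6λ + 8 = 0.
Eigenvalues λ = 2, 4.
For λ=2: (A-λI) row 1 is [0, -2], so an eigenvector is (-1, 0).
For λ=4: (A-λI) row 1 is [-2, -2], so an eigenvector is (-1, 1).
General solution: K_1e^(2t)(-1,0) + K_2e^(4t)(-1,1).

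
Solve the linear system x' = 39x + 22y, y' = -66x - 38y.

x(t) = 2K_1e^(6t) + K_2e^(-5t), y(t) = -3K_1e^(6t) - 2K_2e^(-5t)

Coefficient matrix A = [[39, 22], [-66, -38]].
Characteristic polynomial det(A - λI) = λ^2 - λ - 30 = 0.
Eigenvalues λ = 6, -5.
For λ=6: (A-λI) row 1 is [33, 22], so an eigenvector is (2, -3).
For λ=-5: (A-λI) row 1 is [44, 22], so an eigenvector is (1, -2).
General solution: K_1e^(6t)(2,-3) + K_2e^(-5t)(1,-2).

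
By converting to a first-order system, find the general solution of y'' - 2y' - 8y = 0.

y(t) = K_1e^(4t) + K_2e^(-2t)

Let x_1 = y, x_2 = y'. Then x_1' = x_2 and x_2' = 8x_1 + 2x_2.
A = [[0,1],[8,2]]; det(A-λI) = λ^2 - 2λ - 8.
Eigenvalues λ = 4, -2 with eigenvectors (1,4), (1,-2).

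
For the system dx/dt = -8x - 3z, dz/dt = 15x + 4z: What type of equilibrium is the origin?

A = [[-8,-3],[15,4]]; det(A-λI) = λ^2 + 4λ + 13.
λ = -2 ± 3i: negative real part.

stable spiral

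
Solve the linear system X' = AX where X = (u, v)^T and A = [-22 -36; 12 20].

u(t) = -3C_1e^(2t) - 2C_2e^(-4t), v(t) = 2C_1e^(2t) + C_2e^(-4t)

Coefficient matrix A = [[-22, -36], [12, 20]].
Characteristic polynomial det(A - λI) = λ^2 + 2λ - 8 = 0.
Eigenvalues λ = 2, -4.
For λ=2: (A-λI) row 1 is [-24, -36], so an eigenvector is (-3, 2).
For λ=-4: (A-λI) row 1 is [-18, -36], so an eigenvector is (-2, 1).
General solution: C_1e^(2t)(-3,2) + C_2e^(-4t)(-2,1).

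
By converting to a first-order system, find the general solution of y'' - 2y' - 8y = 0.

Let x_1 = y, x_2 = y'. Then x_1' = x_2 and x_2' = 8x_1 + 2x_2.
A = [[0,1],[8,2]]; det(A-λI) = λ^2 - 2λ - 8.
Eigenvalues λ = 4, -2 with eigenvectors (1,4), (1,-2).

y(t) = c_1e^(4t) + c_2e^(-2t)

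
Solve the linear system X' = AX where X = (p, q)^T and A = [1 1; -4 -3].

Coefficient matrix A = [[1, 1], [-4, -3]].
Characteristic polynomial det(A - λI) = λ^2 + 2λ + 1 = 0.
Single eigenvalue λ = -1 with algebraic multiplicity 2.
Eigenvector v = (1,-2); generalized eigenvector w with (A-λI)w=v is (1,-1).
General solution: e^(-t)[K_1·v + K_2·(t·v + w)].

p(t) = K_1e^(-t) + K_2te^(-t) + K_2e^(-t), q(t) = -2K_1e^(-t) - 2K_2te^(-t) - K_2e^(-t)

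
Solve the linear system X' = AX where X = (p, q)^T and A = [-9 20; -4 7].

Coefficient matrix A = [[-9, 20], [-4, 7]].
Characteristic polynomial det(A - λI) = λ^2 + 2λ + 17 = 0.
Eigenvalues λ = -1 ± 4i (complex conjugate pair).
For λ=-1+4i: an eigenvector is (-2,-1) - i(-1,0) = (-2 + i, -1).
A real fundamental pair from Re and Im of e^((-1+4i)t)v: X_1 = e^(-t)(cos(4t)·(-2,-1) + sin(4t)·(-1,0)), X_2 = e^(-t)(sin(4t)·(-2,-1) - cos(4t)·(-1,0)).
General solution: K_1X_1 + K_2X_2.

p(t) = -K_1e^(-t)sin(4t) - 2K_1e^(-t)cos(4t) - 2K_2e^(-t)sin(4t) + K_2e^(-t)cos(4t), q(t) = -K_1e^(-t)cos(4t) - K_2e^(-t)sin(4t)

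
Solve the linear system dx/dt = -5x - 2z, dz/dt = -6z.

x(t) = 2C_1e^(-6t) + C_2e^(-5t), z(t) = C_1e^(-6t)

Coefficient matrix A = [[-5, -2], [0, -6]].
Characteristic polynomial det(A - λI) = λ^2 + 11λ + 30 = 0.
Eigenvalues λ = -6, -5.
For λ=-6: (A-λI) row 1 is [1, -2], so an eigenvector is (2, 1).
For λ=-5: (A-λI) row 1 is [0, -2], so an eigenvector is (1, 0).
General solution: C_1e^(-6t)(2,1) + C_2e^(-5t)(1,0).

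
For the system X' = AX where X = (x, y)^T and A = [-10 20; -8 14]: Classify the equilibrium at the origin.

unstable spiral

A = [[-10,20],[-8,14]]; det(A-λI) = λ^2 - 4λ + 20.
λ = 2 ± 4i: positive real part.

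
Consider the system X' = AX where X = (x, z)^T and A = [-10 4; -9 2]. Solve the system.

x(t) = 2C_1e^(-4t) + 2C_2te^(-4t) - C_2e^(-4t), z(t) = 3C_1e^(-4t) + 3C_2te^(-4t) - C_2e^(-4t)

Coefficient matrix A = [[-10, 4], [-9, 2]].
Characteristic polynomial det(A - λI) = λ^2 + 8λ + 16 = 0.
Single eigenvalue λ = -4 with algebraic multiplicity 2.
Eigenvector v = (2,3); generalized eigenvector w with (A-λI)w=v is (-1,-1).
General solution: e^(-4t)[C_1·v + C_2·(t·v + w)].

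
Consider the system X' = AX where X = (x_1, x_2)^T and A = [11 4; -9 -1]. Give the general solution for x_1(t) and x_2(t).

Coefficient matrix A = [[11, 4], [-9, -1]].
Characteristic polynomial det(A - λI) = λ^2 - 10λ + 25 = 0.
Single eigenvalue λ = 5 with algebraic multiplicity 2.
Eigenvector v = (2,-3); generalized eigenvector w with (A-λI)w=v is (1,-1).
General solution: e^(5t)[K_1·v + K_2·(t·v + w)].

x_1(t) = 2K_1e^(5t) + 2K_2te^(5t) + K_2e^(5t), x_2(t) = -3K_1e^(5t) - 3K_2te^(5t) - K_2e^(5t)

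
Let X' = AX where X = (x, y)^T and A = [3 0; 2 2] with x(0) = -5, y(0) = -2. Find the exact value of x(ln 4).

A = [[3,0],[2,2]]; eigenvalues λ = 2, 3.
Eigenvectors: (0,-1) for λ=2, (-1,-2) for λ=3.
From the initial condition, c_1 = -8, c_2 = 5.
x(ln 4) = (-8)(4^2)(0) + (5)(4^3)(-1) = -320.

-320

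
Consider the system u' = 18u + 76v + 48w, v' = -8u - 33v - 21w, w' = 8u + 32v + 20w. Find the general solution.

Coefficient matrix A = [[18, 76, 48], [-8, -33, -21], [8, 32, 20]].
det(A - λI) = 0 gives eigenvalues λ = 2, -1, 4.
For λ=2: eigenvector (-7,4,-4).
For λ=-1: eigenvector (-4,1,0).
For λ=4: eigenvector (2,-1,1).
General solution: C_1e^(2t)(-7,4,-4) + C_2e^(-t)(-4,1,0) + C_3e^(4t)(2,-1,1).

u(t) = -7C_1e^(2t) - 4C_2e^(-t) + 2C_3e^(4t), v(t) = 4C_1e^(2t) + C_2e^(-t) - C_3e^(4t), w(t) = -4C_1e^(2t) + C_3e^(4t)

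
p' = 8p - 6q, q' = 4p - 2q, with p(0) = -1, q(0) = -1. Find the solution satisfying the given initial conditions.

Coefficient matrix A = [[8, -6], [4, -2]].
Characteristic polynomial det(A - λI) = λ^2 - 6λ + 8 = 0.
Eigenvalues λ = 2, 4.
For λ=2: (A-λI) row 1 is [6, -6], so an eigenvector is (-1, -1).
For λ=4: (A-λI) row 1 is [4, -6], so an eigenvector is (-3, -2).
General solution: c_1e^(2t)(-1,-1) + c_2e^(4t)(-3,-2).
Applying p(0)=-1, q(0)=-1 gives c_1=1, c_2=0.

p(t) = -e^(2t), q(t) = -e^(2t)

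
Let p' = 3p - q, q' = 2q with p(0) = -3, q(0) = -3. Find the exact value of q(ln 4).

-48

A = [[3,-1],[0,2]]; eigenvalues λ = 3, 2.
Eigenvectors: (-1,0) for λ=3, (1,1) for λ=2.
From the initial condition, c_1 = 0, c_2 = -3.
q(ln 4) = (0)(4^3)(0) + (-3)(4^2)(1) = -48.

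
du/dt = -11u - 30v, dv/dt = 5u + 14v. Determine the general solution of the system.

u(t) = -2K_1e^(4t) + 3K_2e^(-t), v(t) = K_1e^(4t) - K_2e^(-t)

Coefficient matrix A = [[-11, -30], [5, 14]].
Characteristic polynomial det(A - λI) = λ^2 - 3λ - 4 = 0.
Eigenvalues λ = 4, -1.
For λ=4: (A-λI) row 1 is [-15, -30], so an eigenvector is (-2, 1).
For λ=-1: (A-λI) row 1 is [-10, -30], so an eigenvector is (3, -1).
General solution: K_1e^(4t)(-2,1) + K_2e^(-t)(3,-1).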